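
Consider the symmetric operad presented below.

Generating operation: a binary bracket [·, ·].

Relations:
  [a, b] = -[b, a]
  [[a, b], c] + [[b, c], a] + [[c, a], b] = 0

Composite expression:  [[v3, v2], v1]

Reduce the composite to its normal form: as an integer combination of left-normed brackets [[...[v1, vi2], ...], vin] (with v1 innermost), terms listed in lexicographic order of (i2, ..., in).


[[v1, v2], v3] - [[v1, v3], v2]

In the tensor algebra, words opening v1 carry the v1-anchored form.
Composite bracket: [[v3, v2], v1]
Each bracket splits as ab - ba, giving 4 signed words (2^2 = 4).
Coefficients come from the v1-initial words:
  v1v2v3 appears with sign +1, giving the term +[[v1, v2], v3]
  v1v3v2 appears with sign -1, giving the term -[[v1, v3], v2]


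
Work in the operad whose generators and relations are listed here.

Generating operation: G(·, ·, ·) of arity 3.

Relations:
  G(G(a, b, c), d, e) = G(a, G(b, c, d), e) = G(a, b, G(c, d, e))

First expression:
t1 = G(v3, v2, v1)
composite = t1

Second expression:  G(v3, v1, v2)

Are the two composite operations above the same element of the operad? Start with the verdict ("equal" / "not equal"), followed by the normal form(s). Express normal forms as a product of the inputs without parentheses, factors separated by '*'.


not equal; the first gives v3 * v2 * v1 and the second v3 * v1 * v2

The first composite normalizes to v3 * v2 * v1
The second composite normalizes to v3 * v1 * v2
Distinct normal forms: not equal.


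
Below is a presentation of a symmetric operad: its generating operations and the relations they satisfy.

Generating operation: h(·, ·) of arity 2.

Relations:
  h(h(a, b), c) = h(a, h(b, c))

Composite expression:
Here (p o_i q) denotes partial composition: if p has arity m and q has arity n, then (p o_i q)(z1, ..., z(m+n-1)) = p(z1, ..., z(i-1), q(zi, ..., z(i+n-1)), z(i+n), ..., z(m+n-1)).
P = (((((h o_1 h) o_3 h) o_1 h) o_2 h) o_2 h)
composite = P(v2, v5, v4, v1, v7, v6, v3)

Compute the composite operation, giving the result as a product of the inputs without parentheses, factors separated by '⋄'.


v2 ⋄ v5 ⋄ v4 ⋄ v1 ⋄ v7 ⋄ v6 ⋄ v3


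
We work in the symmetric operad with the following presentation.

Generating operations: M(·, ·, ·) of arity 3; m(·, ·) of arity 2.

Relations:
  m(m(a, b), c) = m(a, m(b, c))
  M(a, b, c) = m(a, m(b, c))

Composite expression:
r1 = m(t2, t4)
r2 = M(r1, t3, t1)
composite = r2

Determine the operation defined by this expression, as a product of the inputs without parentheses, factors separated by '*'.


t2 * t4 * t3 * t1

Every regrouping of M is equal, so read the t-inputs in written order.
m(t2, t4) flattens to t2 * t4
M(m(t2, t4), t3, t1) flattens to t2 * t4 * t3 * t1


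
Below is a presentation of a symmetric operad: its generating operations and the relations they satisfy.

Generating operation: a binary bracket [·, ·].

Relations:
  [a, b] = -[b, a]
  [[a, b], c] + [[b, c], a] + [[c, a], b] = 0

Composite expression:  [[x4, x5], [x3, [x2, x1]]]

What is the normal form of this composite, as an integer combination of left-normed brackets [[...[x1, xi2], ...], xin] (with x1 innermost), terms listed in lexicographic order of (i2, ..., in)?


-[[[[x1, x2], x3], x4], x5] + [[[[x1, x2], x3], x5], x4]

A multilinear Lie element is pinned by x1-initial words (x1 innermost).
Composite bracket: [[x4, x5], [x3, [x2, x1]]]
Under [a, b] = ab - ba we get 16 signed associative words (2^4 = 16).
Only words starting with x1 matter:
  x1x2x3x4x5 appears with sign -1, giving the term -[[[[x1, x2], x3], x4], x5]
  x1x2x3x5x4 appears with sign +1, giving the term +[[[[x1, x2], x3], x5], x4]


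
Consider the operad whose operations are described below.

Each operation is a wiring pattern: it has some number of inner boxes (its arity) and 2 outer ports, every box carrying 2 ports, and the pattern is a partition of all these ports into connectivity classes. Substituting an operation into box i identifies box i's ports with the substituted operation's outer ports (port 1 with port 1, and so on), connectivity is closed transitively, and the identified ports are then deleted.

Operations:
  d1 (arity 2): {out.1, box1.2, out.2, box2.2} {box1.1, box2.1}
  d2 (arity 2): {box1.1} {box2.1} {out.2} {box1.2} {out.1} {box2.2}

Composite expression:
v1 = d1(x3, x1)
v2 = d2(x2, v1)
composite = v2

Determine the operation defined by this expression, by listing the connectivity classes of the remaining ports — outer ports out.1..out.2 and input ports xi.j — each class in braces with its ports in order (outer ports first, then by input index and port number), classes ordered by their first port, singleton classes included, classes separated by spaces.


Connectivity passes through glued d2-boundaries; trace each wire chain.
the subtree at d1 composes to {out.1, out.2, x1.2, x3.2} {x1.1, x3.1} on (x3, x1); out.j = own outer ports
the subtree at d2 composes to {out.1} {out.2} {x1.1, x3.1} {x1.2, x3.2} {x2.1} {x2.2} on (x2, x3, x1); out.j = own outer ports

{out.1} {out.2} {x1.1, x3.1} {x1.2, x3.2} {x2.1} {x2.2}


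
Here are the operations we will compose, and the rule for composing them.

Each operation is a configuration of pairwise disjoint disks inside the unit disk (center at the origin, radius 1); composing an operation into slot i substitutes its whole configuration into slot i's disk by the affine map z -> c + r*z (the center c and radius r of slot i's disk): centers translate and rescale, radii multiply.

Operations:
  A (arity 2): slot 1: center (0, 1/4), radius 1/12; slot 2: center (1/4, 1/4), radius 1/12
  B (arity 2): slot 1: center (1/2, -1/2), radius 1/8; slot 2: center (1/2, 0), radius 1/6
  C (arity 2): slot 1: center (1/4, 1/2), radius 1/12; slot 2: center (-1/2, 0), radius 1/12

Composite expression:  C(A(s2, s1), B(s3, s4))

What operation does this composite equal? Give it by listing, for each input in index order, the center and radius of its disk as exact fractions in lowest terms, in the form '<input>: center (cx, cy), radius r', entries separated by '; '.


s1: center (13/48, 25/48), radius 1/144; s2: center (1/4, 25/48), radius 1/144; s3: center (-11/24, -1/24), radius 1/96; s4: center (-11/24, 0), radius 1/72

Nesting under C composes maps z -> c + r*z down each s-path.
s2 passes through 2 substitutions, ending at center (1/4, 25/48), radius 1/144
s1 passes through 2 substitutions, ending at center (13/48, 25/48), radius 1/144
s3 passes through 2 substitutions, ending at center (-11/24, -1/24), radius 1/96
s4 passes through 2 substitutions, ending at center (-11/24, 0), radius 1/72


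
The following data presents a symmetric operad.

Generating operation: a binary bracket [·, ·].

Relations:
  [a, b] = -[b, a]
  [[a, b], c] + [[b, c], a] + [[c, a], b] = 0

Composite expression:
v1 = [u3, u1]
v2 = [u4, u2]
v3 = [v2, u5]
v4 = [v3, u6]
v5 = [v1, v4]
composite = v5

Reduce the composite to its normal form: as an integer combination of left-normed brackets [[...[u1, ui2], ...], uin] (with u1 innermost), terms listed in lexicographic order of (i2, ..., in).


Antisymmetry and Jacobi reduce to u1-anchored left-normed brackets.
Composite bracket: [[u3, u1], [[[u4, u2], u5], u6]]
Each bracket splits as ab - ba, giving 32 signed words (2^5 = 32).
Collect the words opening with u1:
  sign of u1u3u2u4u5u6 is +1, so it contributes +[[[[[u1, u3], u2], u4], u5], u6]
  sign of u1u3u4u2u5u6 is -1, so it contributes -[[[[[u1, u3], u4], u2], u5], u6]
  sign of u1u3u5u2u4u6 is -1, so it contributes -[[[[[u1, u3], u5], u2], u4], u6]
  sign of u1u3u5u4u2u6 is +1, so it contributes +[[[[[u1, u3], u5], u4], u2], u6]
  sign of u1u3u6u2u4u5 is -1, so it contributes -[[[[[u1, u3], u6], u2], u4], u5]
  sign of u1u3u6u4u2u5 is +1, so it contributes +[[[[[u1, u3], u6], u4], u2], u5]
  sign of u1u3u6u5u2u4 is +1, so it contributes +[[[[[u1, u3], u6], u5], u2], u4]
  sign of u1u3u6u5u4u2 is -1, so it contributes -[[[[[u1, u3], u6], u5], u4], u2]

[[[[[u1, u3], u2], u4], u5], u6] - [[[[[u1, u3], u4], u2], u5], u6] - [[[[[u1, u3], u5], u2], u4], u6] + [[[[[u1, u3], u5], u4], u2], u6] - [[[[[u1, u3], u6], u2], u4], u5] + [[[[[u1, u3], u6], u4], u2], u5] + [[[[[u1, u3], u6], u5], u2], u4] - [[[[[u1, u3], u6], u5], u4], u2]


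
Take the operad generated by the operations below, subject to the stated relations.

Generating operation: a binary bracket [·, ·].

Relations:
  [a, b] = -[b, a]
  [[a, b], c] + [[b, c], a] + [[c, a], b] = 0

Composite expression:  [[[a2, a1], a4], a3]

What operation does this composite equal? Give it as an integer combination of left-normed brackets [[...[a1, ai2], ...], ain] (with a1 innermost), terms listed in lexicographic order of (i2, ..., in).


-[[[a1, a2], a4], a3]

In the tensor algebra, words opening a1 carry the a1-anchored form.
Composite bracket: [[[a2, a1], a4], a3]
Under [a, b] = ab - ba we get 8 signed associative words (2^3 = 8).
The a1-initial words carry the normal form:
  word a1a2a4a3 has sign -1, contributing -[[[a1, a2], a4], a3]


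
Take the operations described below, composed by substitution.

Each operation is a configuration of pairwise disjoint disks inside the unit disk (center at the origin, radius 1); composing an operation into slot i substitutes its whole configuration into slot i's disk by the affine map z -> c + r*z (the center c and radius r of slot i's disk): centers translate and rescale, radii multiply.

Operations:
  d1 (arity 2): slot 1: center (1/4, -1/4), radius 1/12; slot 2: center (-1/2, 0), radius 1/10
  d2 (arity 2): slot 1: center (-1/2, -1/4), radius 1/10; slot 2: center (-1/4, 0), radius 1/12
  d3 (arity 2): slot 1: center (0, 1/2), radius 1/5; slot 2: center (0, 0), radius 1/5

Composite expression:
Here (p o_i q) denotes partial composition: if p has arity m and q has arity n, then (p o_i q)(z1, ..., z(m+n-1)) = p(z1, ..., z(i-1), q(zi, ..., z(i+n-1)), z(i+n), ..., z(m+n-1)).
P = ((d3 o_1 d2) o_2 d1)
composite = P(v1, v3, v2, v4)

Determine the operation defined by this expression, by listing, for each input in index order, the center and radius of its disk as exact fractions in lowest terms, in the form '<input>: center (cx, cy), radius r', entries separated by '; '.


Below d3, radii multiply path by path; the v-disk centers shift.
input v1: applying the 2 nested substitutions gives center (-1/10, 9/20), radius 1/50
input v3: applying the 3 nested substitutions gives center (-11/240, 119/240), radius 1/720
input v2: applying the 3 nested substitutions gives center (-7/120, 1/2), radius 1/600
input v4: applying the 1 nested substitution gives center (0, 0), radius 1/5

v1: center (-1/10, 9/20), radius 1/50; v2: center (-7/120, 1/2), radius 1/600; v3: center (-11/240, 119/240), radius 1/720; v4: center (0, 0), radius 1/5


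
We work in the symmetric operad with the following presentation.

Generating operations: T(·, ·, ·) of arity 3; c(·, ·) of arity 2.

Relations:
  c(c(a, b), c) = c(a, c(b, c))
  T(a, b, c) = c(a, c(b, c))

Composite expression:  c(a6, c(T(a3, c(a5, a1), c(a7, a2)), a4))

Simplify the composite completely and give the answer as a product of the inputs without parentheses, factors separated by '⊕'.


a6 ⊕ a3 ⊕ a5 ⊕ a1 ⊕ a7 ⊕ a2 ⊕ a4

Under associativity of c, the answer is the a's in reading order.
c(a5, a1) unparenthesizes to a5 ⊕ a1
c(a7, a2) unparenthesizes to a7 ⊕ a2
T(a3, c(a5, a1), c(a7, a2)) unparenthesizes to a3 ⊕ a5 ⊕ a1 ⊕ a7 ⊕ a2
c(T(a3, c(a5, a1), c(a7, a2)), a4) unparenthesizes to a3 ⊕ a5 ⊕ a1 ⊕ a7 ⊕ a2 ⊕ a4
c(a6, c(T(a3, c(a5, a1), c(a7, a2)), a4)) unparenthesizes to a6 ⊕ a3 ⊕ a5 ⊕ a1 ⊕ a7 ⊕ a2 ⊕ a4


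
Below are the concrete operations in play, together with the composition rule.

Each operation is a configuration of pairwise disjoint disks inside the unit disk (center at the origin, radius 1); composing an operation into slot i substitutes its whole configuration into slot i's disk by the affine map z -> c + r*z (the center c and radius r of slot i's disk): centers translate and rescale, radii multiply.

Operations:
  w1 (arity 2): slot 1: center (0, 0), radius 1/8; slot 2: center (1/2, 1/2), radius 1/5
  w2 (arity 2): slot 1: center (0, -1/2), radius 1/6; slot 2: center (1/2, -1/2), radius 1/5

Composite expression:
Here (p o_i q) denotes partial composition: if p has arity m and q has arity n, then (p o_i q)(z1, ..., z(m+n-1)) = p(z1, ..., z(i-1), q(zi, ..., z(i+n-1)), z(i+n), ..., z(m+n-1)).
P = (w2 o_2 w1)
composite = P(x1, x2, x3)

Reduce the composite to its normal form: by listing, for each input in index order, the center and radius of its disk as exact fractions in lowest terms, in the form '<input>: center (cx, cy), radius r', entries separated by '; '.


Follow each x-input down from w2: c' goes to c + r*c', radius to r*r'.
input x1: composing its 1 substitution step yields center (0, -1/2), radius 1/6
input x2: composing its 2 substitution steps yields center (1/2, -1/2), radius 1/40
input x3: composing its 2 substitution steps yields center (3/5, -2/5), radius 1/25

x1: center (0, -1/2), radius 1/6; x2: center (1/2, -1/2), radius 1/40; x3: center (3/5, -2/5), radius 1/25


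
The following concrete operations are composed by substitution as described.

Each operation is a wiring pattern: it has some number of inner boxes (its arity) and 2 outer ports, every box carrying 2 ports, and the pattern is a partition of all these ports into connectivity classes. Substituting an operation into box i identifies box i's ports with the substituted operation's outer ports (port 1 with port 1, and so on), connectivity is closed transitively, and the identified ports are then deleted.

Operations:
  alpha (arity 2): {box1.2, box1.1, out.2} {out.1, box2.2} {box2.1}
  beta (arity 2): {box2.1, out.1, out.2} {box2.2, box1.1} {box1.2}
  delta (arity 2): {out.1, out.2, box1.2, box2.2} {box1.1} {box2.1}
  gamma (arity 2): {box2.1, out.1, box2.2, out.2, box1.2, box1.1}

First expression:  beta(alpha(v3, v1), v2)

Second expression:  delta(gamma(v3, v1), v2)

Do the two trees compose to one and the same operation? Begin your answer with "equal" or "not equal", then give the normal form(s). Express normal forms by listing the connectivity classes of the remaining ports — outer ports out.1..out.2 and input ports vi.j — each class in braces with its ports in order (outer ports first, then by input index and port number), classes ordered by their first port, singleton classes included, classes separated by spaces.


The first expression reduces to {out.1, out.2, v2.1} {v1.1} {v1.2, v2.2} {v3.1, v3.2}
The second expression reduces to {out.1, out.2, v1.1, v1.2, v2.2, v3.1, v3.2} {v2.1}
Different reductions; not equal.

not equal; the first gives {out.1, out.2, v2.1} {v1.1} {v1.2, v2.2} {v3.1, v3.2} and the second {out.1, out.2, v1.1, v1.2, v2.2, v3.1, v3.2} {v2.1}


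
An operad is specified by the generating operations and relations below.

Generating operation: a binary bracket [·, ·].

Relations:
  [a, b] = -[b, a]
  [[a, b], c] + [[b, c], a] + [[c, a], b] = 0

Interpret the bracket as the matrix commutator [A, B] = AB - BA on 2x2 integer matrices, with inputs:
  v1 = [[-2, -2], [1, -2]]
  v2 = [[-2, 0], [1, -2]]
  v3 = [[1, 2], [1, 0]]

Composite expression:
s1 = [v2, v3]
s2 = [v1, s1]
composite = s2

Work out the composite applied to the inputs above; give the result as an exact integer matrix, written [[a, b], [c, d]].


[[-2, -8], [-4, 2]]

[v2, v3] = [[-2, 0], [1, 2]]
[v1, [v2, v3]] = [[-2, -8], [-4, 2]]


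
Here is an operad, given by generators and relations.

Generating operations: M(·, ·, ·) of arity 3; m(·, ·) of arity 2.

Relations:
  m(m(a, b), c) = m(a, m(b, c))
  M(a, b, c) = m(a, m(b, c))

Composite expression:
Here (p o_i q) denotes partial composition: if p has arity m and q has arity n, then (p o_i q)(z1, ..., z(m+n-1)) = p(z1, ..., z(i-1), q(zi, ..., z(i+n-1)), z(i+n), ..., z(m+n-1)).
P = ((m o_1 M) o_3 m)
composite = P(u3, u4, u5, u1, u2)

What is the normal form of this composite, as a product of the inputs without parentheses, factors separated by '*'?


u3 * u4 * u5 * u1 * u2

Every regrouping of m is equal, so read the u-inputs in written order.
m(u5, u1) unparenthesizes to u5 * u1
M(u3, u4, m(u5, u1)) unparenthesizes to u3 * u4 * u5 * u1
m(M(u3, u4, m(u5, u1)), u2) unparenthesizes to u3 * u4 * u5 * u1 * u2


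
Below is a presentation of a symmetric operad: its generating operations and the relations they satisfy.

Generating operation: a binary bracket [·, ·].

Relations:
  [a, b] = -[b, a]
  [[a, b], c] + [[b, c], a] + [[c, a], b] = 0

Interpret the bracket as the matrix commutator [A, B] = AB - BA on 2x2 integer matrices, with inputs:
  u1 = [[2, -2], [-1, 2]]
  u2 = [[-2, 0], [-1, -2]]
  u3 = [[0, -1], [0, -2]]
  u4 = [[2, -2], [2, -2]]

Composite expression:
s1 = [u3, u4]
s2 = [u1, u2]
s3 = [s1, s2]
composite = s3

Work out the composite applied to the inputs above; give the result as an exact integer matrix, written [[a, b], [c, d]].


[[0, 0], [-16, 0]]


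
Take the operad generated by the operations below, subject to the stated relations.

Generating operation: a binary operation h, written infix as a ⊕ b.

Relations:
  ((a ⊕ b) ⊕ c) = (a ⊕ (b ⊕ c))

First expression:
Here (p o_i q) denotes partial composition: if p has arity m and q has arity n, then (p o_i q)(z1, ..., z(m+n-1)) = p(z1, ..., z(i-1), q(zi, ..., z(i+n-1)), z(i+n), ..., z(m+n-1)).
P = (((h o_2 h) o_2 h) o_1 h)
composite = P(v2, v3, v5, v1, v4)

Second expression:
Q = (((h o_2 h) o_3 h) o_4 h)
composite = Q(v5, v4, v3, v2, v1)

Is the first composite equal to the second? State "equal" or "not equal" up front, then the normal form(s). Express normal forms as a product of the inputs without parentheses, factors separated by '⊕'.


not equal — first v2 ⊕ v3 ⊕ v5 ⊕ v1 ⊕ v4, second v5 ⊕ v4 ⊕ v3 ⊕ v2 ⊕ v1

Normal form of the first expression: v2 ⊕ v3 ⊕ v5 ⊕ v1 ⊕ v4
Normal form of the second expression: v5 ⊕ v4 ⊕ v3 ⊕ v2 ⊕ v1
They disagree, so not equal.


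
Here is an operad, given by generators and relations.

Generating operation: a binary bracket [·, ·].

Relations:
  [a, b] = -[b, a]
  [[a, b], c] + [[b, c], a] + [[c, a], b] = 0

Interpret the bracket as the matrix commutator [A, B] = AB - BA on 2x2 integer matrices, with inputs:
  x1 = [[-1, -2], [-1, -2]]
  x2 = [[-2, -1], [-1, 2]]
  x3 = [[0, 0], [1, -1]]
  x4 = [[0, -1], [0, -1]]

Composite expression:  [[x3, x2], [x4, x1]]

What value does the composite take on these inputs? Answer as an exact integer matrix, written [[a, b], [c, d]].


[[-4, 0], [-8, 4]]

[x3, x2] = [[1, -1], [-3, -1]]
[x4, x1] = [[1, -1], [1, -1]]
[[x3, x2], [x4, x1]] = [[-4, 0], [-8, 4]]


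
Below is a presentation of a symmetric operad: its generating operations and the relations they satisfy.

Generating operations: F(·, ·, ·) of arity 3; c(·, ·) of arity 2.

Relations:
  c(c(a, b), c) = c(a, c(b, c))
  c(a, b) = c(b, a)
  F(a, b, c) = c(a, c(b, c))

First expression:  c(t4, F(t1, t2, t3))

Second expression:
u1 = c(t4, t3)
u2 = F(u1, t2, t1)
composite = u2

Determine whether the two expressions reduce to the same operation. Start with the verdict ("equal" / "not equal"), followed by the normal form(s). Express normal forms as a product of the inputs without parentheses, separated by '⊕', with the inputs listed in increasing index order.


equal — both sides give t1 ⊕ t2 ⊕ t3 ⊕ t4

Reducing the first expression gives t1 ⊕ t2 ⊕ t3 ⊕ t4
Reducing the second expression gives t1 ⊕ t2 ⊕ t3 ⊕ t4
Identical normal forms: equal.


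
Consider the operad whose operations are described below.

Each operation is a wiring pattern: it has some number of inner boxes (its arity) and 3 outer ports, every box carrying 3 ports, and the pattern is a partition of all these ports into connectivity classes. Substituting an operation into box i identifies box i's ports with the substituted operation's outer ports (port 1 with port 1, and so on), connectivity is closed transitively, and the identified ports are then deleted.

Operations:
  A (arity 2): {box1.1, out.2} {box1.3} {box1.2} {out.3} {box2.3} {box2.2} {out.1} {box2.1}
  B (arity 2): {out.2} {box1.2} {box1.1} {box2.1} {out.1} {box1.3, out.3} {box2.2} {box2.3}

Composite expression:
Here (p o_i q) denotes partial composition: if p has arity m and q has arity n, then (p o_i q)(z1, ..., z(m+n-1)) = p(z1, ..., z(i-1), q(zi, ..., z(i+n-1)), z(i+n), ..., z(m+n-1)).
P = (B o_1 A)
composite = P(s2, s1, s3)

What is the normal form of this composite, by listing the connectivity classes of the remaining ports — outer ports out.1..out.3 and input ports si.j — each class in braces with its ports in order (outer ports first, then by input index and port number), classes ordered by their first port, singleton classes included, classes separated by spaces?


{out.1} {out.2} {out.3} {s1.1} {s1.2} {s1.3} {s2.1} {s2.2} {s2.3} {s3.1} {s3.2} {s3.3}

Two ports join when wires chain via B-identified ports.
stage A: inputs (s2, s1), connectivity {out.1} {out.2, s2.1} {out.3} {s1.1} {s1.2} {s1.3} {s2.2} {s2.3}, out.j its boundary
stage B: inputs (s2, s1, s3), connectivity {out.1} {out.2} {out.3} {s1.1} {s1.2} {s1.3} {s2.1} {s2.2} {s2.3} {s3.1} {s3.2} {s3.3}, out.j its boundary


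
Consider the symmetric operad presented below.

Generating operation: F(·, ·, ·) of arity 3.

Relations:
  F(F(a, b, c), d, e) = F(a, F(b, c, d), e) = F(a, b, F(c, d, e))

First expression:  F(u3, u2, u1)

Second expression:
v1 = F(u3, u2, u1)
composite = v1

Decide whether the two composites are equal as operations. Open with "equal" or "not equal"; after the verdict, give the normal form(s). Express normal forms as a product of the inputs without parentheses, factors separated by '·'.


The first expression reduces to u3 · u2 · u1
The second expression reduces to u3 · u2 · u1
Both agree, so they are equal.

equal: each reduces to u3 · u2 · u1


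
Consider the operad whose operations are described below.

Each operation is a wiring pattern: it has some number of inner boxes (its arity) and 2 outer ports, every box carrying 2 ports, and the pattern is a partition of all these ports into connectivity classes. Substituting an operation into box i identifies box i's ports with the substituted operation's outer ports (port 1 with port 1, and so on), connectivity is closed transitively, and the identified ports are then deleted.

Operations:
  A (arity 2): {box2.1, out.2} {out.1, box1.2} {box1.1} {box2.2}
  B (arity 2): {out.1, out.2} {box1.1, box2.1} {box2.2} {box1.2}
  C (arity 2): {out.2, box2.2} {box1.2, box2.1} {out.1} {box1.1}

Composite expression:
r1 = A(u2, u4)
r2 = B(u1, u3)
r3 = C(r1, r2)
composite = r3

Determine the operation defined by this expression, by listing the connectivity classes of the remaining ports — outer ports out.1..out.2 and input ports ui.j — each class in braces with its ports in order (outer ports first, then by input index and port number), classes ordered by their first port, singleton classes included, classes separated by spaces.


Substituting into C glues patterns; closure does the rest.
A over (u2, u4) gives {out.1, u2.2} {out.2, u4.1} {u2.1} {u4.2}, out.j being that stage's outer ports
B over (u1, u3) gives {out.1, out.2} {u1.1, u3.1} {u1.2} {u3.2}, out.j being that stage's outer ports
C over (u2, u4, u1, u3) gives {out.1} {out.2, u4.1} {u1.1, u3.1} {u1.2} {u2.1} {u2.2} {u3.2} {u4.2}, out.j being that stage's outer ports

{out.1} {out.2, u4.1} {u1.1, u3.1} {u1.2} {u2.1} {u2.2} {u3.2} {u4.2}


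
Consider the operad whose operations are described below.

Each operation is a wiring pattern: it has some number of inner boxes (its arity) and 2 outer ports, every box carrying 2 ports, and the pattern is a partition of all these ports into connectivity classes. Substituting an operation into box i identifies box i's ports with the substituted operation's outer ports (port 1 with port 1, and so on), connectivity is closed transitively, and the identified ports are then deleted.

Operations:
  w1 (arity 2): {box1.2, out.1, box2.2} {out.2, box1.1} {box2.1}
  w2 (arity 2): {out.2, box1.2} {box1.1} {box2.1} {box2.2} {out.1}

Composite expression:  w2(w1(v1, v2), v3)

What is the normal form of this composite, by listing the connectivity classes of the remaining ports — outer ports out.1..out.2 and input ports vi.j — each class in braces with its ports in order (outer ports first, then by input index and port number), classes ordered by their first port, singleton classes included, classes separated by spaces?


{out.1} {out.2, v1.1} {v1.2, v2.2} {v2.1} {v3.1} {v3.2}

Reachability decides: close wires over w2-identified ports.
the subtree at w1 composes to {out.1, v1.2, v2.2} {out.2, v1.1} {v2.1} on (v1, v2); out.j = own outer ports
the subtree at w2 composes to {out.1} {out.2, v1.1} {v1.2, v2.2} {v2.1} {v3.1} {v3.2} on (v1, v2, v3); out.j = own outer ports


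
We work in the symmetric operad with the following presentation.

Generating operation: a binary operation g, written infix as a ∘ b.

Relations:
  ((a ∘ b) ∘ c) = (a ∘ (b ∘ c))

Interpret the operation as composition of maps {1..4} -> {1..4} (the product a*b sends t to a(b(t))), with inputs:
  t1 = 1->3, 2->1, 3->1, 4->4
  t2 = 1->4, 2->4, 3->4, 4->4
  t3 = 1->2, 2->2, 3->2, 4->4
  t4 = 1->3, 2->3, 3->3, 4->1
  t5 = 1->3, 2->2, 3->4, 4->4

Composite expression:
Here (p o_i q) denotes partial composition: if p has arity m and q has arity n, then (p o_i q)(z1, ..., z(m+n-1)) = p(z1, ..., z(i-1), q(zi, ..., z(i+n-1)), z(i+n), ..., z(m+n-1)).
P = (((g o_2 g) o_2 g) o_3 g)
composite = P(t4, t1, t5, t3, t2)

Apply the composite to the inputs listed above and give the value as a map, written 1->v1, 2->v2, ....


1->1, 2->1, 3->1, 4->1

(t5 ∘ t3) = 1->2, 2->2, 3->2, 4->4
(t1 ∘ (t5 ∘ t3)) = 1->1, 2->1, 3->1, 4->4
((t1 ∘ (t5 ∘ t3)) ∘ t2) = 1->4, 2->4, 3->4, 4->4
(t4 ∘ ((t1 ∘ (t5 ∘ t3)) ∘ t2)) = 1->1, 2->1, 3->1, 4->1


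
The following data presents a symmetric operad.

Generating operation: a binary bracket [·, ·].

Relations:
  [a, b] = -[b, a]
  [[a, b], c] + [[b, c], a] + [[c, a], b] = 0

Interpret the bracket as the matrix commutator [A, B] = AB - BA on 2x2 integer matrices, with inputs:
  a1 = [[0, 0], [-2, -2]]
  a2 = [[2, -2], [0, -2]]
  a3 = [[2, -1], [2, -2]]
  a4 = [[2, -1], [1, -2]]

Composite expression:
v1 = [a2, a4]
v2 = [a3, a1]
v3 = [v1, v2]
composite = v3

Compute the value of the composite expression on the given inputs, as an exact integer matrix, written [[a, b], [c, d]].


[[56, -24], [32, -56]]

[a2, a4] = [[-2, 4], [-4, 2]]
[a3, a1] = [[2, 2], [12, -2]]
[[a2, a4], [a3, a1]] = [[56, -24], [32, -56]]


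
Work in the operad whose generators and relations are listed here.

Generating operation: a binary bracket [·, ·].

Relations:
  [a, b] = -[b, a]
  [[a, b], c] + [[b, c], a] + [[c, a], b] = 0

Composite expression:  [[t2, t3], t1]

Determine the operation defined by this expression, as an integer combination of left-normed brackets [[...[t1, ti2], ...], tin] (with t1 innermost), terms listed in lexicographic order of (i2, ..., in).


-[[t1, t2], t3] + [[t1, t3], t2]


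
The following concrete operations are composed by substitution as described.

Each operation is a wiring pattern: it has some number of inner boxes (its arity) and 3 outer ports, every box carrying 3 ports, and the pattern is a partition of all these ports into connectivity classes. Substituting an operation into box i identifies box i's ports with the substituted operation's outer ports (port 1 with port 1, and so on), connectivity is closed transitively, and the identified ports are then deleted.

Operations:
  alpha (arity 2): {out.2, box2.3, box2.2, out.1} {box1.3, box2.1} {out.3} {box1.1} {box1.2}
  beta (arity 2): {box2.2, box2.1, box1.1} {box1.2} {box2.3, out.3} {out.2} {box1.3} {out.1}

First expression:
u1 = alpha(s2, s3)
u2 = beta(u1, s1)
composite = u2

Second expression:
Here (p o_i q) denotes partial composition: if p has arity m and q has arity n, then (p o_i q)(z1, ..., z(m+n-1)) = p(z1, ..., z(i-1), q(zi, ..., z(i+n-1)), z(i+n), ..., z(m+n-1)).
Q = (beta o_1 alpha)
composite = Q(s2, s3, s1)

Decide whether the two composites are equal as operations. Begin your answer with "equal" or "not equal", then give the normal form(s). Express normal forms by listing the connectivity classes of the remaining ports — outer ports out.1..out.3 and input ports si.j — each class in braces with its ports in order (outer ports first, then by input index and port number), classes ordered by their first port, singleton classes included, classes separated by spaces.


The first expression, normalized: {out.1} {out.2} {out.3, s1.3} {s1.1, s1.2, s3.2, s3.3} {s2.1} {s2.2} {s2.3, s3.1}
The second expression, normalized: {out.1} {out.2} {out.3, s1.3} {s1.1, s1.2, s3.2, s3.3} {s2.1} {s2.2} {s2.3, s3.1}
Same normal form: equal.

equal — both sides give {out.1} {out.2} {out.3, s1.3} {s1.1, s1.2, s3.2, s3.3} {s2.1} {s2.2} {s2.3, s3.1}


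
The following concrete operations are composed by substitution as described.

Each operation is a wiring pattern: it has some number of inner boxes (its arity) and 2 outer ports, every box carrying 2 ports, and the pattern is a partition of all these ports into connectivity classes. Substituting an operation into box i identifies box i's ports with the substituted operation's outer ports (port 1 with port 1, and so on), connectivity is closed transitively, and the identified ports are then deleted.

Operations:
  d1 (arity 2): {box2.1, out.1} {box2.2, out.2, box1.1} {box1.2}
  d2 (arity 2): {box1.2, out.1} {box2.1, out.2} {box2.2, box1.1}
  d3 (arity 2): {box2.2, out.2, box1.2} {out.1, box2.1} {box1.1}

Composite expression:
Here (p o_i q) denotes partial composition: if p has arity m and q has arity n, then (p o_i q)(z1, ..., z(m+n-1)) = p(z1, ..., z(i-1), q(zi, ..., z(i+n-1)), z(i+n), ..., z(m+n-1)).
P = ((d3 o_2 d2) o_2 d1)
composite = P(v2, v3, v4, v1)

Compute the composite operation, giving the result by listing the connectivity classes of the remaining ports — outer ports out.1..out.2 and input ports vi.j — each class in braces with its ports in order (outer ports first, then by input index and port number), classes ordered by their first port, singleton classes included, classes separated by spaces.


{out.1, v3.1, v4.2} {out.2, v1.1, v2.2} {v1.2, v4.1} {v2.1} {v3.2}


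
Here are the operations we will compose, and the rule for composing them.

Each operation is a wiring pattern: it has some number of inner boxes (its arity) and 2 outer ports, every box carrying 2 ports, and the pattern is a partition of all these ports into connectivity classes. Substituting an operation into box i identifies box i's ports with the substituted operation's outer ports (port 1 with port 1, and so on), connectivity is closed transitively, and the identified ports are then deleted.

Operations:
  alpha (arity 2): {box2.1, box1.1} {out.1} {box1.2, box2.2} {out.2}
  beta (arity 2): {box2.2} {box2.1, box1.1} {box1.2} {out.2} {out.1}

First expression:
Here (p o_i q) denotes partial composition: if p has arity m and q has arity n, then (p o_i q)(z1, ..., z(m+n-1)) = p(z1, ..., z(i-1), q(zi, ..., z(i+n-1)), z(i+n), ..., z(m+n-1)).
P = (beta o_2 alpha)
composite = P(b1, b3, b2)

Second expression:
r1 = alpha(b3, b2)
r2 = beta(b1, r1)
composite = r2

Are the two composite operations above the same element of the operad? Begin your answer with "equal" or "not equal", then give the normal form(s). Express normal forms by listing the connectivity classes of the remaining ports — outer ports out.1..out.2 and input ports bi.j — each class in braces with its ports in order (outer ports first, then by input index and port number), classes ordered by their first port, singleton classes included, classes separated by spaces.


equal; both compose to {out.1} {out.2} {b1.1} {b1.2} {b2.1, b3.1} {b2.2, b3.2}

The first expression reduces to {out.1} {out.2} {b1.1} {b1.2} {b2.1, b3.1} {b2.2, b3.2}
The second expression reduces to {out.1} {out.2} {b1.1} {b1.2} {b2.1, b3.1} {b2.2, b3.2}
One common form — equal.


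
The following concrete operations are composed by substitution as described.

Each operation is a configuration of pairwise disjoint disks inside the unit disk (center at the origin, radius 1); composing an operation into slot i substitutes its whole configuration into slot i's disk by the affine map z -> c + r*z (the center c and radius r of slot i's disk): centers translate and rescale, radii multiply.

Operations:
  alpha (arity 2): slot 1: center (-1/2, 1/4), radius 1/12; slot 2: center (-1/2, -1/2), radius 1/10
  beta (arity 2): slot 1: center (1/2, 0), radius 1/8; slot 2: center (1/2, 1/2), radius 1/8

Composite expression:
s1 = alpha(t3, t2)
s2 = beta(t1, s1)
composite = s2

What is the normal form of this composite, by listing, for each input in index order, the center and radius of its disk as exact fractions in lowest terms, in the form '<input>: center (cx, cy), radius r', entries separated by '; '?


t1: center (1/2, 0), radius 1/8; t2: center (7/16, 7/16), radius 1/80; t3: center (7/16, 17/32), radius 1/96


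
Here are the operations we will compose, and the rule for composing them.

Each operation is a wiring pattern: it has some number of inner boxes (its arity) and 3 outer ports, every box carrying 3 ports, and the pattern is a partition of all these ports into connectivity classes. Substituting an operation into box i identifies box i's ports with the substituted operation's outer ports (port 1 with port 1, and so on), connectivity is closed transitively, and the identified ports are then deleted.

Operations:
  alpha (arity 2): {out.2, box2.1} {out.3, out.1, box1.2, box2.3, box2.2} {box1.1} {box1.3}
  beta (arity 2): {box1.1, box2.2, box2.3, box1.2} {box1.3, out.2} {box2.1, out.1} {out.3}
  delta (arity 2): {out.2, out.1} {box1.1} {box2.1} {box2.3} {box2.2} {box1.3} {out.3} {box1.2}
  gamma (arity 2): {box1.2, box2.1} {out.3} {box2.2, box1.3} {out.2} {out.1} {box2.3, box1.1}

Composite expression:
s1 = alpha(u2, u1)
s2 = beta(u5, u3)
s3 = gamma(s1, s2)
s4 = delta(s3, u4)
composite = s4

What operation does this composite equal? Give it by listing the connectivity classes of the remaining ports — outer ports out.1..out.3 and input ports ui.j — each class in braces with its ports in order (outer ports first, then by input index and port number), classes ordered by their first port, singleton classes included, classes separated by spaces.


{out.1, out.2} {out.3} {u1.1, u3.1} {u1.2, u1.3, u2.2, u5.3} {u2.1} {u2.3} {u3.2, u3.3, u5.1, u5.2} {u4.1} {u4.2} {u4.3}


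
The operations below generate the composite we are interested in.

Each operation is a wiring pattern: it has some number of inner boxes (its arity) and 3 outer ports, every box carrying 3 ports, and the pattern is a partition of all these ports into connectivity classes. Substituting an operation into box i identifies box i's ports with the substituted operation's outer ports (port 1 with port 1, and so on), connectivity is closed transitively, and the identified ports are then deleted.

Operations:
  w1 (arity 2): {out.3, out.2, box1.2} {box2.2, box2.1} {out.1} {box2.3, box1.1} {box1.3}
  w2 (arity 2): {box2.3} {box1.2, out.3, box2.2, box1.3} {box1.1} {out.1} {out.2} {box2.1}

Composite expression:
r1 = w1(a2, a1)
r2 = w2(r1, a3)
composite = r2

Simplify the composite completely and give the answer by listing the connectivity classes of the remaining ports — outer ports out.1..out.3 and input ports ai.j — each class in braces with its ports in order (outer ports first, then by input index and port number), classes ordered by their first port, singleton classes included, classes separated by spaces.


{out.1} {out.2} {out.3, a2.2, a3.2} {a1.1, a1.2} {a1.3, a2.1} {a2.3} {a3.1} {a3.3}

After gluing at w2, chains via deleted ports link the a-ports.
w1 over (a2, a1) gives {out.1} {out.2, out.3, a2.2} {a1.1, a1.2} {a1.3, a2.1} {a2.3}, out.j being that stage's outer ports
w2 over (a2, a1, a3) gives {out.1} {out.2} {out.3, a2.2, a3.2} {a1.1, a1.2} {a1.3, a2.1} {a2.3} {a3.1} {a3.3}, out.j being that stage's outer ports


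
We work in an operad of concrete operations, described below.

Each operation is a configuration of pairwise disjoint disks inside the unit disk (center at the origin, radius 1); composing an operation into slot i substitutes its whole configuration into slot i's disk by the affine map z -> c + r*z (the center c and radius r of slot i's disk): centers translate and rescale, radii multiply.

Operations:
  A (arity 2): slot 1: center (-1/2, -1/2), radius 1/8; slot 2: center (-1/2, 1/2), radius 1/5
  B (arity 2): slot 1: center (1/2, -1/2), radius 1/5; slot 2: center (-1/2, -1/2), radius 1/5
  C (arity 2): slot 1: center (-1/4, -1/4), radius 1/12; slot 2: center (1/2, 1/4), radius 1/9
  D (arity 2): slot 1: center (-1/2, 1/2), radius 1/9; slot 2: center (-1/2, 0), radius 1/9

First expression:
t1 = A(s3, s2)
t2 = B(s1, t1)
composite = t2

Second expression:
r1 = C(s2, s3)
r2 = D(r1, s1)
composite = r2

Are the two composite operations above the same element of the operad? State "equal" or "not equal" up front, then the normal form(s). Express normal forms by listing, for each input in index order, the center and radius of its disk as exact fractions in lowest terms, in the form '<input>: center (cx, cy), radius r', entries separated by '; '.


not equal — first s1: center (1/2, -1/2), radius 1/5; s2: center (-3/5, -2/5), radius 1/25; s3: center (-3/5, -3/5), radius 1/40, second s1: center (-1/2, 0), radius 1/9; s2: center (-19/36, 17/36), radius 1/108; s3: center (-4/9, 19/36), radius 1/81


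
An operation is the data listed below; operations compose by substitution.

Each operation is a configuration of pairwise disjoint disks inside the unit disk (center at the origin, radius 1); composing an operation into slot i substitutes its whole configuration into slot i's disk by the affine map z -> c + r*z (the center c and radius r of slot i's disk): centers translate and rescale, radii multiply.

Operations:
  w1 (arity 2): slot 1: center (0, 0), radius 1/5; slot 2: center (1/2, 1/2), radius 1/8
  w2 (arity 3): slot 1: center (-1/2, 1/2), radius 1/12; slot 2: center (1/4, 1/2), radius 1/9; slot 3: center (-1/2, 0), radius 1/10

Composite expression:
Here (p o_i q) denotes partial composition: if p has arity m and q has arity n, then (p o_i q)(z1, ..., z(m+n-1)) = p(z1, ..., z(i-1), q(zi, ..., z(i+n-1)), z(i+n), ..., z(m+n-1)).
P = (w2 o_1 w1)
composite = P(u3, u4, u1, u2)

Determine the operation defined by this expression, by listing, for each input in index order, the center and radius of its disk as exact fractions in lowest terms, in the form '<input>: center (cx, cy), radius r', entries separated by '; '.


u1: center (1/4, 1/2), radius 1/9; u2: center (-1/2, 0), radius 1/10; u3: center (-1/2, 1/2), radius 1/60; u4: center (-11/24, 13/24), radius 1/96

Only the slot chain above each u matters under w2; compose those maps.
u3: after 2 affine steps, its disk has center (-1/2, 1/2), radius 1/60
u4: after 2 affine steps, its disk has center (-11/24, 13/24), radius 1/96
u1: after 1 affine step, its disk has center (1/4, 1/2), radius 1/9
u2: after 1 affine step, its disk has center (-1/2, 0), radius 1/10


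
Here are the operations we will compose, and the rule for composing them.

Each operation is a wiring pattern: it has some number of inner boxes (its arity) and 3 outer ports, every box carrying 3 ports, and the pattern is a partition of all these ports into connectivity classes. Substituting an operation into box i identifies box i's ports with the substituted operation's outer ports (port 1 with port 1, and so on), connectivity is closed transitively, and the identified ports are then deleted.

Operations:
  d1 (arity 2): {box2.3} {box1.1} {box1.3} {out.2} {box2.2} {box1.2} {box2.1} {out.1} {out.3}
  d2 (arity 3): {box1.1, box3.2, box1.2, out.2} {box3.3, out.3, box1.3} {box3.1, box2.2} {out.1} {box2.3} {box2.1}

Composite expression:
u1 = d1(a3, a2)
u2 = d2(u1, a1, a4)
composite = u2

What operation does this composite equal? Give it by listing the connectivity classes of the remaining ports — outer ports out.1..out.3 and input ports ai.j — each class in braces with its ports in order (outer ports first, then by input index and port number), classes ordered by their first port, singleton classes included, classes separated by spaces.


Connectivity passes through glued d2-boundaries; trace each wire chain.
through d1, on inputs (a3, a2): {out.1} {out.2} {out.3} {a2.1} {a2.2} {a2.3} {a3.1} {a3.2} {a3.3} (out.j = stage outer ports)
through d2, on inputs (a3, a2, a1, a4): {out.1} {out.2, a4.2} {out.3, a4.3} {a1.1} {a1.2, a4.1} {a1.3} {a2.1} {a2.2} {a2.3} {a3.1} {a3.2} {a3.3} (out.j = stage outer ports)

{out.1} {out.2, a4.2} {out.3, a4.3} {a1.1} {a1.2, a4.1} {a1.3} {a2.1} {a2.2} {a2.3} {a3.1} {a3.2} {a3.3}
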